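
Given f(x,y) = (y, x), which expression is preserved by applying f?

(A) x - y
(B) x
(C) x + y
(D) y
C

For f(x,y) = (y, x):
After applying f: x' = y, y' = x. So x' + y' = y + x = x + y.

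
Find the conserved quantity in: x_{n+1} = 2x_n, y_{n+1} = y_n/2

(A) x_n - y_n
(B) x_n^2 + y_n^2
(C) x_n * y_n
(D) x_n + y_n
C

For the recurrence x_{n+1} = 2x_n, y_{n+1} = y_n/2:

x_{n+1} * y_{n+1} = (2x_n) * (y_n/2) = x_n * y_n
The product is conserved.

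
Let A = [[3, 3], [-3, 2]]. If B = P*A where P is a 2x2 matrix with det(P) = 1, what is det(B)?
15

By the multiplicative property of determinants, det(B) = det(P*A) = det(P) * det(A) = det(A),
so the determinant is invariant under multiplication by any determinant-1 matrix; we just need det(A).

det(A) = (3)(2) - (3)(-3) = 6 - (-9) = 15

Therefore det(B) = 1 * 15 = 15.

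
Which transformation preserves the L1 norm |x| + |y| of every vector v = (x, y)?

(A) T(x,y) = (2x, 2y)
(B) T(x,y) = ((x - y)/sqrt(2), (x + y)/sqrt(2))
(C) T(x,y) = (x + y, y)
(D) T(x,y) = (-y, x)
D

A transformation preserves a norm if ||T(v)|| = ||v|| for every v; a single vector where the norm changes rules an option out.

(A) T(x,y) = (2x, 2y): v = (1, 0) has norm |1| + |0| = 1, but T(v) = (2, 0) has norm 2 -- not preserved.
(B) T(x,y) = ((x - y)/sqrt(2), (x + y)/sqrt(2)): v = (1, 0) has norm |1| + |0| = 1, but T(v) = (sqrt(2)/2, sqrt(2)/2) has norm sqrt(2) -- not preserved.
(C) T(x,y) = (x + y, y): v = (0, 1) has norm |0| + |1| = 1, but T(v) = (1, 1) has norm 2 -- not preserved.
(D) T(x,y) = (-y, x): preserves the norm -- it only permutes the coordinates and/or flips signs, which leaves |x| + |y| unchanged.

Therefore the answer is (D).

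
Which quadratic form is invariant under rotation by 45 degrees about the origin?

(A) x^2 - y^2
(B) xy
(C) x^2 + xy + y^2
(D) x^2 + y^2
D

Rotation by 45 degrees sends (x, y) to (sqrt(2)x/2 - sqrt(2)y/2, sqrt(2)x/2 + sqrt(2)y/2).
Substitute the transformed coordinates into each option and compare with the original:
(A) x^2 - y^2  ->  (sqrt(2)x/2 - sqrt(2)y/2)^2 - (sqrt(2)x/2 + sqrt(2)y/2)^2 = -2xy   [differs from x^2 - y^2: not invariant]
(B) xy  ->  (sqrt(2)x/2 - sqrt(2)y/2)(sqrt(2)x/2 + sqrt(2)y/2) = x^2/2 - y^2/2   [differs from xy: not invariant]
(C) x^2 + xy + y^2  ->  (sqrt(2)x/2 - sqrt(2)y/2)^2 + (sqrt(2)x/2 - sqrt(2)y/2)(sqrt(2)x/2 + sqrt(2)y/2) + (sqrt(2)x/2 + sqrt(2)y/2)^2 = 3x^2/2 + y^2/2   [differs from x^2 + xy + y^2: not invariant]
(D) x^2 + y^2  ->  (sqrt(2)x/2 - sqrt(2)y/2)^2 + (sqrt(2)x/2 + sqrt(2)y/2)^2 = x^2 + y^2   [equals x^2 + y^2: invariant]

Only option (D), x^2 + y^2, is unchanged by the transformation.
x^2 + y^2 is the squared distance from the origin, which rotations preserve.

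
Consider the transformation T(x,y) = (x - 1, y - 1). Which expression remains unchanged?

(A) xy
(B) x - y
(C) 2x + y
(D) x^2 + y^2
B

An expression E(x,y) is invariant under T if E(T(x,y)) = E(x,y). Here T(x,y) = (x - 1, y - 1).
Substitute the transformed coordinates into each option and compare with the original:
(A) xy  ->  (x - 1)(y - 1) = xy - x - y + 1   [differs from xy: not invariant]
(B) x - y  ->  (x - 1) - (y - 1) = x - y   [equals x - y: invariant]
(C) 2x + y  ->  2(x - 1) + (y - 1) = 2x + y - 3   [differs from 2x + y: not invariant]
(D) x^2 + y^2  ->  (x - 1)^2 + (y - 1)^2 = x^2 - 2x + y^2 - 2y + 2   [differs from x^2 + y^2: not invariant]

Only option (B), x - y, is unchanged by the transformation.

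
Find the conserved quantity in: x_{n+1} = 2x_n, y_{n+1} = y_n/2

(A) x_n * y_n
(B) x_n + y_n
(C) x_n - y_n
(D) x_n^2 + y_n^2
A

For the recurrence x_{n+1} = 2x_n, y_{n+1} = y_n/2:

x_{n+1} * y_{n+1} = (2x_n) * (y_n/2) = x_n * y_n
The product is conserved.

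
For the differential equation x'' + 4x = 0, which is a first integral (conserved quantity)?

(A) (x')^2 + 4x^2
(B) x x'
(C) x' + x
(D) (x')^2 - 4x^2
A

A first integral I satisfies dI/dt = 0 along every solution. Differentiate each option and use the equation of motion:
(A) d/dt[(x')^2 + 4x^2] = 2x'x'' + 8x x' = 2x'(-4x) + 8x x' = 0
(B) d/dt[x x'] = (x')^2 + x x'' = (x')^2 - 4x^2, not identically 0
(C) d/dt[x' + x] = x'' + x' = -4x + x', not identically 0
(D) d/dt[(x')^2 - 4x^2] = 2x'x'' - 8x x' = -16x x', not identically 0

Only (A) has zero time-derivative. So the energy-like quantity (x')^2 + 4x^2 is the first integral.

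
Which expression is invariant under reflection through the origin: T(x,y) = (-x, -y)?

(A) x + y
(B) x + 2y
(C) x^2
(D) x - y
C

The map is reflection through the origin: T(x,y) = (-x, -y).
Substitute the transformed coordinates into each option and compare with the original:
(A) x + y  ->  (-x) + (-y) = -x - y   [differs from x + y: not invariant]
(B) x + 2y  ->  (-x) + 2(-y) = -x - 2y   [differs from x + 2y: not invariant]
(C) x^2  ->  (-x)^2 = x^2   [equals x^2: invariant]
(D) x - y  ->  (-x) - (-y) = -x + y   [differs from x - y: not invariant]

Only option (C), x^2, is unchanged by the transformation.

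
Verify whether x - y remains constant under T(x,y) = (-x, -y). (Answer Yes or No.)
No

Substitute T(x,y) = (-x, -y) into the expression and compare with the original.

Original: x - y
After applying T: (-x) - (-y) = -x + y

This differs from the original x - y (difference: -2x + 2y), so the expression is NOT invariant.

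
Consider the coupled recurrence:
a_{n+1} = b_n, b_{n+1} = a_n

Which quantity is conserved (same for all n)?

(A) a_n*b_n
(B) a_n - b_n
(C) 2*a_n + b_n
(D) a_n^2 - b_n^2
A

Replace a_n by a_{n+1} = b_n and b_n by b_{n+1} = a_n in each option and simplify:
(A) a_n*b_n  ->  (b_n)*(a_n) = a_n*b_n   [conserved]
(B) a_n - b_n  ->  (b_n) - (a_n) = -a_n + b_n   [not conserved]
(C) 2*a_n + b_n  ->  2*(b_n) + (a_n) = a_n + 2*b_n   [not conserved]
(D) a_n^2 - b_n^2  ->  (b_n)^2 - (a_n)^2 = -a_n^2 + b_n^2   [not conserved]

Only (A) a_n*b_n returns to itself after one step, so it is the conserved quantity.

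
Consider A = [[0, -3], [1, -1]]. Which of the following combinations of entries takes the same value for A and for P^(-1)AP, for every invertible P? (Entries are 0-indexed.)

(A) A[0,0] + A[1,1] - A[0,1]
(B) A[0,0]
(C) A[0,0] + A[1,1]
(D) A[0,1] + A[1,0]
C

A[0,0] + A[1,1] is the trace of A. By the cyclic property of the trace, tr(P^(-1)AP) = tr(APP^(-1)) = tr(A), so it is the same for every matrix similar to A.

The other combinations are not similarity invariants. For example, take P = [[1, 2], [0, 1]] (det P = 1), so P^(-1) = [[1, -2], [0, 1]] and
B = P^(-1)AP = [[-2, -5], [1, 1]].
Evaluating each option on A and on B:
(A) A[0,0] + A[1,1] - A[0,1]: 2 for A, 4 for B -> changes
(B) A[0,0]: 0 for A, -2 for B -> changes
(C) A[0,0] + A[1,1]: -1 for A, -1 for B -> unchanged
(D) A[0,1] + A[1,0]: -2 for A, -4 for B -> changes

Only (C) A[0,0] + A[1,1] = -1 survives (and it does so for every P, not just this one), so it is the invariant.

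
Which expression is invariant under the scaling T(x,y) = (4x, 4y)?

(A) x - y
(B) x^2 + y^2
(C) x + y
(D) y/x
D

Under the uniform scaling T(x,y) = (4x, 4y):
Substitute the transformed coordinates into each option and compare with the original:
(A) x - y  ->  (4x) - (4y) = 4x - 4y   [differs from x - y: not invariant]
(B) x^2 + y^2  ->  (4x)^2 + (4y)^2 = 16x^2 + 16y^2   [differs from x^2 + y^2: not invariant]
(C) x + y  ->  (4x) + (4y) = 4x + 4y   [differs from x + y: not invariant]
(D) y/x  ->  (4y)/(4x) = y/x   [equals y/x: invariant]

Only option (D), y/x, is unchanged by the transformation.
The common factor 4 cancels in a ratio of coordinates, while sums, products and sums of squares pick up factors of 4 or 16.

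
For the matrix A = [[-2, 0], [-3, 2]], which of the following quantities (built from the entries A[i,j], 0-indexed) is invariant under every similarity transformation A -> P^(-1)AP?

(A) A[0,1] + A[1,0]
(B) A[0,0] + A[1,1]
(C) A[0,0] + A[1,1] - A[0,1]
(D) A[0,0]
B

A[0,0] + A[1,1] is the trace of A. By the cyclic property of the trace, tr(P^(-1)AP) = tr(APP^(-1)) = tr(A), so it is the same for every matrix similar to A.

The other combinations are not similarity invariants. For example, take P = [[1, -1], [0, 1]] (det P = 1), so P^(-1) = [[1, 1], [0, 1]] and
B = P^(-1)AP = [[-5, 7], [-3, 5]].
Evaluating each option on A and on B:
(A) A[0,1] + A[1,0]: -3 for A, 4 for B -> changes
(B) A[0,0] + A[1,1]: 0 for A, 0 for B -> unchanged
(C) A[0,0] + A[1,1] - A[0,1]: 0 for A, -7 for B -> changes
(D) A[0,0]: -2 for A, -5 for B -> changes

Only (B) A[0,0] + A[1,1] = 0 survives (and it does so for every P, not just this one), so it is the invariant.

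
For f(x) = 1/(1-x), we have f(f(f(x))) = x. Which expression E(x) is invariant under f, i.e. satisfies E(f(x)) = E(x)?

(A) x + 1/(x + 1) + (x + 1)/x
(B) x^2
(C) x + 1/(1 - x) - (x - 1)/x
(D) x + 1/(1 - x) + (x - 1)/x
D

Replace x by f(x) = 1/(1 - x) in each option and simplify. As a quick numerical cross-check, also compare E(3) with E(f(3)) = E(-1/2).

(A) x + 1/(x + 1) + (x + 1)/x  ->  (1/(1 - x)) + 1/((1/(1 - x)) + 1) + ((1/(1 - x)) + 1)/(1/(1 - x)) = (-x^3 + 6x^2 - 11x + 7)/(x^2 - 3x + 2); check: E(3) = 55/12 but E(-1/2) = 1/2.   [not invariant]
(B) x^2  ->  (1/(1 - x))^2 = (x - 1)^(-2); check: E(3) = 9 but E(-1/2) = 1/4.   [not invariant]
(C) x + 1/(1 - x) - (x - 1)/x  ->  (1/(1 - x)) + 1/(1 - (1/(1 - x))) - ((1/(1 - x)) - 1)/(1/(1 - x)) = (x^2(1 - x) - x + (x - 1)^2)/(x(x - 1)); check: E(3) = 11/6 but E(-1/2) = -17/6.   [not invariant]
(D) x + 1/(1 - x) + (x - 1)/x  ->  (1/(1 - x)) + 1/(1 - (1/(1 - x))) + ((1/(1 - x)) - 1)/(1/(1 - x)), which simplifies back to x + 1/(1 - x) + (x - 1)/x; check: E(3) = 19/6, E(-1/2) = 19/6.   [invariant]

Only (D) is unchanged. Indeed f(f(x)) = 1/(1 - 1/(1-x)) = (1-x)/(-x) = (x-1)/x, so E(x) = x + f(x) + f(f(x)) is the sum over the whole 3-cycle; applying f just permutes the three terms cyclically (x -> f(x) -> f(f(x)) -> x), leaving the sum unchanged.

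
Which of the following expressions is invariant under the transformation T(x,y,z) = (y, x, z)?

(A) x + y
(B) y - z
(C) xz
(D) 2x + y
A

Apply T(x,y,z) = (y, x, z) to each option, i.e. replace (x, y, z) by the transformed coordinates.
Substitute the transformed coordinates into each option and compare with the original:
(A) x + y  ->  (y) + (x) = x + y   [equals x + y: invariant]
(B) y - z  ->  (x) - (z) = x - z   [differs from y - z: not invariant]
(C) xz  ->  (y)(z) = yz   [differs from xz: not invariant]
(D) 2x + y  ->  2(y) + (x) = x + 2y   [differs from 2x + y: not invariant]

Only option (A), x + y, is unchanged by the transformation.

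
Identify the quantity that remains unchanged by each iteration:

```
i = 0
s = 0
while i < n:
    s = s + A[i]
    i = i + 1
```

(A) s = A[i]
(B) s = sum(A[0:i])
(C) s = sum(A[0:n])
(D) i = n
B

A loop invariant must hold before the first iteration and be re-established by every execution of the body.

(B) s = sum(A[0:i]): Initially i = 0 and s = 0 = sum of the empty slice A[0:0]. If s = sum(A[0:i]) holds at the top of an iteration, the body sets s to sum(A[0:i]) + A[i] = sum(A[0:i+1]) and then i to i+1, so s = sum(A[0:i]) holds again. At exit i = n, giving s = sum(A[0:n]).

The other options fail:
(A) s = A[i]: after the first iteration s = A[0] but i = 1, so s = A[i] compares s with the wrong element (and fails in general).
(C) s = sum(A[0:n]): false before the loop (s = 0, not the full sum) -- it only becomes true at exit.
(D) i = n: false initially (i = 0); it is the exit condition, not an invariant.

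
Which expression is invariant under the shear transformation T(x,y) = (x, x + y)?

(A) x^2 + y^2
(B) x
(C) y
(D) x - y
B

Under the shear T(x,y) = (x, x + y):
Substitute the transformed coordinates into each option and compare with the original:
(A) x^2 + y^2  ->  (x)^2 + (x + y)^2 = 2x^2 + 2xy + y^2   [differs from x^2 + y^2: not invariant]
(B) x  ->  (x) = x   [equals x: invariant]
(C) y  ->  (x + y) = x + y   [differs from y: not invariant]
(D) x - y  ->  (x) - (x + y) = -y   [differs from x - y: not invariant]

Only option (B), x, is unchanged by the transformation.
A vertical shear moves points parallel to the y-axis, so the x-coordinate (and any function of x alone) is unchanged.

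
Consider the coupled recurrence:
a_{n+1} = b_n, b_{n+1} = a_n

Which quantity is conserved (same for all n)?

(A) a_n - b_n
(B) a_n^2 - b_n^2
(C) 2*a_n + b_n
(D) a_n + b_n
D

Replace a_n by a_{n+1} = b_n and b_n by b_{n+1} = a_n in each option and simplify:
(A) a_n - b_n  ->  (b_n) - (a_n) = -a_n + b_n   [not conserved]
(B) a_n^2 - b_n^2  ->  (b_n)^2 - (a_n)^2 = -a_n^2 + b_n^2   [not conserved]
(C) 2*a_n + b_n  ->  2*(b_n) + (a_n) = a_n + 2*b_n   [not conserved]
(D) a_n + b_n  ->  (b_n) + (a_n) = a_n + b_n   [conserved]

Only (D) a_n + b_n returns to itself after one step, so it is the conserved quantity.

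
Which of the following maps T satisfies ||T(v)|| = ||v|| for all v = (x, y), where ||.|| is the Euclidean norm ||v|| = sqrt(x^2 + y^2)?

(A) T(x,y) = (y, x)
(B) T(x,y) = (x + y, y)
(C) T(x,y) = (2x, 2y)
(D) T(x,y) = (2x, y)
A

A transformation preserves a norm if ||T(v)|| = ||v|| for every v; a single vector where the norm changes rules an option out.

(A) T(x,y) = (y, x): preserves the norm -- it is an orthogonal map (a rotation/reflection), and (y)^2 + (x)^2 simplifies to x^2 + y^2.
(B) T(x,y) = (x + y, y): v = (0, 1) has norm sqrt((0)^2 + (1)^2) = 1, but T(v) = (1, 1) has norm sqrt(2) -- not preserved.
(C) T(x,y) = (2x, 2y): v = (1, 0) has norm sqrt((1)^2 + (0)^2) = 1, but T(v) = (2, 0) has norm 2 -- not preserved.
(D) T(x,y) = (2x, y): v = (1, 0) has norm sqrt((1)^2 + (0)^2) = 1, but T(v) = (2, 0) has norm 2 -- not preserved.

Therefore the answer is (A).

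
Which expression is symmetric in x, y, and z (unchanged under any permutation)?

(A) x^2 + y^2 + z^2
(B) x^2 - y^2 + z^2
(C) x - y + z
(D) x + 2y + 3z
A

A symmetric expression is unchanged when the variables are permuted; here the transformation to test is the swap (x, y) -> (y, x).
A symmetric expression must survive every permutation; the single swap x <-> y already eliminates the distractors, and the keyed expression is also unchanged by x <-> z and y <-> z (each variable enters it in exactly the same way).
Substitute the transformed coordinates into each option and compare with the original:
(A) x^2 + y^2 + z^2  ->  (y)^2 + (x)^2 + z^2 = x^2 + y^2 + z^2   [equals x^2 + y^2 + z^2: invariant]
(B) x^2 - y^2 + z^2  ->  (y)^2 - (x)^2 + z^2 = -x^2 + y^2 + z^2   [differs from x^2 - y^2 + z^2: not invariant]
(C) x - y + z  ->  (y) - (x) + z = -x + y + z   [differs from x - y + z: not invariant]
(D) x + 2y + 3z  ->  (y) + 2(x) + 3z = 2x + y + 3z   [differs from x + 2y + 3z: not invariant]

Only option (A), x^2 + y^2 + z^2, is unchanged by the transformation.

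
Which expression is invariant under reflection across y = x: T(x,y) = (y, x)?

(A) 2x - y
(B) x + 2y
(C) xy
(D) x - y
C

The map is reflection across y = x: T(x,y) = (y, x).
Substitute the transformed coordinates into each option and compare with the original:
(A) 2x - y  ->  2(y) - (x) = -x + 2y   [differs from 2x - y: not invariant]
(B) x + 2y  ->  (y) + 2(x) = 2x + y   [differs from x + 2y: not invariant]
(C) xy  ->  (y)(x) = xy   [equals xy: invariant]
(D) x - y  ->  (y) - (x) = -x + y   [differs from x - y: not invariant]

Only option (C), xy, is unchanged by the transformation.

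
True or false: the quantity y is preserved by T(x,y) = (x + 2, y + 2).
False

Substitute T(x,y) = (x + 2, y + 2) into the expression and compare with the original.

Original: y
After applying T: (y + 2) = y + 2

This differs from the original y (difference: 2), so the expression is NOT invariant.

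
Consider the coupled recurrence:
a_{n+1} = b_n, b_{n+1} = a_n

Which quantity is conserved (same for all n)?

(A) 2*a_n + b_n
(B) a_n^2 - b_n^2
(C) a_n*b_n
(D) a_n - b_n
C

Replace a_n by a_{n+1} = b_n and b_n by b_{n+1} = a_n in each option and simplify:
(A) 2*a_n + b_n  ->  2*(b_n) + (a_n) = a_n + 2*b_n   [not conserved]
(B) a_n^2 - b_n^2  ->  (b_n)^2 - (a_n)^2 = -a_n^2 + b_n^2   [not conserved]
(C) a_n*b_n  ->  (b_n)*(a_n) = a_n*b_n   [conserved]
(D) a_n - b_n  ->  (b_n) - (a_n) = -a_n + b_n   [not conserved]

Only (C) a_n*b_n returns to itself after one step, so it is the conserved quantity.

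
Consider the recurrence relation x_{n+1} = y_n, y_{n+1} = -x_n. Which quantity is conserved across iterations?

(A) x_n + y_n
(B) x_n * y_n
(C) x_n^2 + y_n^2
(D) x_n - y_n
C

For the recurrence x_{n+1} = y_n, y_{n+1} = -x_n:

x_{n+1}^2 + y_{n+1}^2 = y_n^2 + (-x_n)^2 = x_n^2 + y_n^2
The sum of squares is conserved (like energy in a harmonic oscillator).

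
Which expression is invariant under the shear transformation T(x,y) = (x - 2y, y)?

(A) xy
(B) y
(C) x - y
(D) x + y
B

Under the shear T(x,y) = (x - 2y, y):
Substitute the transformed coordinates into each option and compare with the original:
(A) xy  ->  (x - 2y)(y) = xy - 2y^2   [differs from xy: not invariant]
(B) y  ->  (y) = y   [equals y: invariant]
(C) x - y  ->  (x - 2y) - (y) = x - 3y   [differs from x - y: not invariant]
(D) x + y  ->  (x - 2y) + (y) = x - y   [differs from x + y: not invariant]

Only option (B), y, is unchanged by the transformation.
A horizontal shear moves points parallel to the x-axis, so the y-coordinate (and any function of y alone) is unchanged.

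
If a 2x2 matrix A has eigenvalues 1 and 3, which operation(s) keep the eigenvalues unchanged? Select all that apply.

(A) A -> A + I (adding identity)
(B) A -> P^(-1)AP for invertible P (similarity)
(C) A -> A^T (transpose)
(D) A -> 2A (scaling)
B and C

Eigenvalues are preserved by:
1. Similarity transformations: A -> P^(-1)AP (same characteristic polynomial)
2. Transpose: A^T has the same eigenvalues as A

Eigenvalues are NOT preserved by:
- Adding identity: eigenvalues become 1+1, 3+1
- Scaling: eigenvalues become 2, 6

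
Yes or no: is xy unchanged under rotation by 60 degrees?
No

Applying rotation by 60 degrees: x' = x*cos(60 degrees) - y*sin(60 degrees) = x/2 - sqrt(3)y/2, y' = x*sin(60 degrees) + y*cos(60 degrees) = sqrt(3)x/2 + y/2

Substituting into xy:
(x/2 - sqrt(3)y/2)(sqrt(3)x/2 + y/2)
= sqrt(3)x^2/4 - xy/2 - sqrt(3)y^2/4

This differs from the original expression xy, so it is NOT invariant.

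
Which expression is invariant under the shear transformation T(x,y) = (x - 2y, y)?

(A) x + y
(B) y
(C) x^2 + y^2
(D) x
B

Under the shear T(x,y) = (x - 2y, y):
Substitute the transformed coordinates into each option and compare with the original:
(A) x + y  ->  (x - 2y) + (y) = x - y   [differs from x + y: not invariant]
(B) y  ->  (y) = y   [equals y: invariant]
(C) x^2 + y^2  ->  (x - 2y)^2 + (y)^2 = x^2 - 4xy + 5y^2   [differs from x^2 + y^2: not invariant]
(D) x  ->  (x - 2y) = x - 2y   [differs from x: not invariant]

Only option (B), y, is unchanged by the transformation.
A horizontal shear moves points parallel to the x-axis, so the y-coordinate (and any function of y alone) is unchanged.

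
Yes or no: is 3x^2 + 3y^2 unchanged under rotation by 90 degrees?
Yes

Applying rotation by 90 degrees: x' = x*cos(90 degrees) - y*sin(90 degrees) = -y, y' = x*sin(90 degrees) + y*cos(90 degrees) = x

Substituting into 3x^2 + 3y^2:
3(-y)^2 + 3(x)^2
= 3x^2 + 3y^2

This equals the original expression 3x^2 + 3y^2, so it IS invariant.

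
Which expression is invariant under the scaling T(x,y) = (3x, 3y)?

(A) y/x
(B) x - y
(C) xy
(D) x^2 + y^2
A

Under the uniform scaling T(x,y) = (3x, 3y):
Substitute the transformed coordinates into each option and compare with the original:
(A) y/x  ->  (3y)/(3x) = y/x   [equals y/x: invariant]
(B) x - y  ->  (3x) - (3y) = 3x - 3y   [differs from x - y: not invariant]
(C) xy  ->  (3x)(3y) = 9xy   [differs from xy: not invariant]
(D) x^2 + y^2  ->  (3x)^2 + (3y)^2 = 9x^2 + 9y^2   [differs from x^2 + y^2: not invariant]

Only option (A), y/x, is unchanged by the transformation.
The common factor 3 cancels in a ratio of coordinates, while sums, products and sums of squares pick up factors of 3 or 9.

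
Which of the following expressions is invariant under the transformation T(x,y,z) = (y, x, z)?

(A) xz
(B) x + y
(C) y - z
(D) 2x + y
B

Apply T(x,y,z) = (y, x, z) to each option, i.e. replace (x, y, z) by the transformed coordinates.
Substitute the transformed coordinates into each option and compare with the original:
(A) xz  ->  (y)(z) = yz   [differs from xz: not invariant]
(B) x + y  ->  (y) + (x) = x + y   [equals x + y: invariant]
(C) y - z  ->  (x) - (z) = x - z   [differs from y - z: not invariant]
(D) 2x + y  ->  2(y) + (x) = x + 2y   [differs from 2x + y: not invariant]

Only option (B), x + y, is unchanged by the transformation.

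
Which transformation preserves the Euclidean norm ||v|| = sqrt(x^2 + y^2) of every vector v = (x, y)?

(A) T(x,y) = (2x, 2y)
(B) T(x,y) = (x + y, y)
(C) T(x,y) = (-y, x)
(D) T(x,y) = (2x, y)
C

A transformation preserves a norm if ||T(v)|| = ||v|| for every v; a single vector where the norm changes rules an option out.

(A) T(x,y) = (2x, 2y): v = (1, 0) has norm sqrt((1)^2 + (0)^2) = 1, but T(v) = (2, 0) has norm 2 -- not preserved.
(B) T(x,y) = (x + y, y): v = (0, 1) has norm sqrt((0)^2 + (1)^2) = 1, but T(v) = (1, 1) has norm sqrt(2) -- not preserved.
(C) T(x,y) = (-y, x): preserves the norm -- it is an orthogonal map (a rotation/reflection), and (-y)^2 + (x)^2 simplifies to x^2 + y^2.
(D) T(x,y) = (2x, y): v = (1, 0) has norm sqrt((1)^2 + (0)^2) = 1, but T(v) = (2, 0) has norm 2 -- not preserved.

Therefore the answer is (C).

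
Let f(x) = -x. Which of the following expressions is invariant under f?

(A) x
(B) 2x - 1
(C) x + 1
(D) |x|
D

For f(x) = -x:
Applying f replaces x by -x. Since |-x| = |x|, the absolute value is unchanged by f, whereas x -> -x, 2x - 1 -> -2x - 1 and x + 1 -> -x + 1 all change.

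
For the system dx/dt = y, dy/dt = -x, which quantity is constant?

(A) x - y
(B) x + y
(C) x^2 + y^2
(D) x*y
C

A first integral I satisfies dI/dt = 0 along every solution. Differentiate each option and use the equation of motion:
(A) d/dt[x - y] = y - (-x) = x + y, not identically 0
(B) d/dt[x + y] = y + (-x) = y - x, not identically 0
(C) d/dt[x^2 + y^2] = 2x*dx/dt + 2y*dy/dt = 2x*y + 2y*(-x) = 0
(D) d/dt[x*y] = (dx/dt)y + x(dy/dt) = y^2 - x^2, not identically 0

Only (C) has zero time-derivative. So x^2 + y^2 (the squared radius; trajectories are circles) is the conserved quantity.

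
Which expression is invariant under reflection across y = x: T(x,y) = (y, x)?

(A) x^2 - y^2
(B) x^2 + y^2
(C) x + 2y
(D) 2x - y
B

The map is reflection across y = x: T(x,y) = (y, x).
Substitute the transformed coordinates into each option and compare with the original:
(A) x^2 - y^2  ->  (y)^2 - (x)^2 = -x^2 + y^2   [differs from x^2 - y^2: not invariant]
(B) x^2 + y^2  ->  (y)^2 + (x)^2 = x^2 + y^2   [equals x^2 + y^2: invariant]
(C) x + 2y  ->  (y) + 2(x) = 2x + y   [differs from x + 2y: not invariant]
(D) 2x - y  ->  2(y) - (x) = -x + 2y   [differs from 2x - y: not invariant]

Only option (B), x^2 + y^2, is unchanged by the transformation.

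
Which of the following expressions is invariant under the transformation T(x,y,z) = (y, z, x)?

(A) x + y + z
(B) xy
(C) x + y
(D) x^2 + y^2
A

Apply T(x,y,z) = (y, z, x) to each option, i.e. replace (x, y, z) by the transformed coordinates.
Substitute the transformed coordinates into each option and compare with the original:
(A) x + y + z  ->  (y) + (z) + (x) = x + y + z   [equals x + y + z: invariant]
(B) xy  ->  (y)(z) = yz   [differs from xy: not invariant]
(C) x + y  ->  (y) + (z) = y + z   [differs from x + y: not invariant]
(D) x^2 + y^2  ->  (y)^2 + (z)^2 = y^2 + z^2   [differs from x^2 + y^2: not invariant]

Only option (A), x + y + z, is unchanged by the transformation.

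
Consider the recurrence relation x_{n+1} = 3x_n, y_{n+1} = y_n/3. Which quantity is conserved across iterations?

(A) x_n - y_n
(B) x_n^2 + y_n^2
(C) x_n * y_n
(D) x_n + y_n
C

For the recurrence x_{n+1} = 3x_n, y_{n+1} = y_n/3:

x_{n+1} * y_{n+1} = (3x_n) * (y_n/3) = x_n * y_n
The product is conserved.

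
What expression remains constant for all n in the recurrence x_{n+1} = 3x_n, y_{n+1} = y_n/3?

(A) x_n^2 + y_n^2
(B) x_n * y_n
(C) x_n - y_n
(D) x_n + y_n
B

For the recurrence x_{n+1} = 3x_n, y_{n+1} = y_n/3:

x_{n+1} * y_{n+1} = (3x_n) * (y_n/3) = x_n * y_n
The product is conserved.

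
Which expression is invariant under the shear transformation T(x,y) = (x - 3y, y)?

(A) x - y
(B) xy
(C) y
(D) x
C

Under the shear T(x,y) = (x - 3y, y):
Substitute the transformed coordinates into each option and compare with the original:
(A) x - y  ->  (x - 3y) - (y) = x - 4y   [differs from x - y: not invariant]
(B) xy  ->  (x - 3y)(y) = xy - 3y^2   [differs from xy: not invariant]
(C) y  ->  (y) = y   [equals y: invariant]
(D) x  ->  (x - 3y) = x - 3y   [differs from x: not invariant]

Only option (C), y, is unchanged by the transformation.
A horizontal shear moves points parallel to the x-axis, so the y-coordinate (and any function of y alone) is unchanged.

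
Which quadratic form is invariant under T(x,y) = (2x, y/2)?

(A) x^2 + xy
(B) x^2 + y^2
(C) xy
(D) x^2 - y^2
C

T multiplies x by 2 and divides y by 2.
Substitute the transformed coordinates into each option and compare with the original:
(A) x^2 + xy  ->  (2x)^2 + (2x)(y/2) = 4x^2 + xy   [differs from x^2 + xy: not invariant]
(B) x^2 + y^2  ->  (2x)^2 + (y/2)^2 = 4x^2 + y^2/4   [differs from x^2 + y^2: not invariant]
(C) xy  ->  (2x)(y/2) = xy   [equals xy: invariant]
(D) x^2 - y^2  ->  (2x)^2 - (y/2)^2 = 4x^2 - y^2/4   [differs from x^2 - y^2: not invariant]

Only option (C), xy, is unchanged by the transformation.
The factors 2 and 1/2 cancel only in the pure product xy.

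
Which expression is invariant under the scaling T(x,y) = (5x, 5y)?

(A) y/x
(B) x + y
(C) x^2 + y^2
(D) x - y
A

Under the uniform scaling T(x,y) = (5x, 5y):
Substitute the transformed coordinates into each option and compare with the original:
(A) y/x  ->  (5y)/(5x) = y/x   [equals y/x: invariant]
(B) x + y  ->  (5x) + (5y) = 5x + 5y   [differs from x + y: not invariant]
(C) x^2 + y^2  ->  (5x)^2 + (5y)^2 = 25x^2 + 25y^2   [differs from x^2 + y^2: not invariant]
(D) x - y  ->  (5x) - (5y) = 5x - 5y   [differs from x - y: not invariant]

Only option (A), y/x, is unchanged by the transformation.
The common factor 5 cancels in a ratio of coordinates, while sums, products and sums of squares pick up factors of 5 or 25.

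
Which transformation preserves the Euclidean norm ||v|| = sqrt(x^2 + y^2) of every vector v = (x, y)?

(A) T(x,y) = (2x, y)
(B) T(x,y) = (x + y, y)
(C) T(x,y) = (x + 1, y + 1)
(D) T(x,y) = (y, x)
D

A transformation preserves a norm if ||T(v)|| = ||v|| for every v; a single vector where the norm changes rules an option out.

(A) T(x,y) = (2x, y): v = (1, 0) has norm sqrt((1)^2 + (0)^2) = 1, but T(v) = (2, 0) has norm 2 -- not preserved.
(B) T(x,y) = (x + y, y): v = (0, 1) has norm sqrt((0)^2 + (1)^2) = 1, but T(v) = (1, 1) has norm sqrt(2) -- not preserved.
(C) T(x,y) = (x + 1, y + 1): v = (1, 0) has norm sqrt((1)^2 + (0)^2) = 1, but T(v) = (2, 1) has norm sqrt(5) -- not preserved.
(D) T(x,y) = (y, x): preserves the norm -- it is an orthogonal map (a rotation/reflection), and (y)^2 + (x)^2 simplifies to x^2 + y^2.

Therefore the answer is (D).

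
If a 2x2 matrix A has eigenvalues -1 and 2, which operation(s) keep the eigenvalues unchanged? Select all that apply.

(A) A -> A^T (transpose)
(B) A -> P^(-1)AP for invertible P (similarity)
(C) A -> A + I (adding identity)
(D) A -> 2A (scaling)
A and B

Eigenvalues are preserved by:
1. Similarity transformations: A -> P^(-1)AP (same characteristic polynomial)
2. Transpose: A^T has the same eigenvalues as A

Eigenvalues are NOT preserved by:
- Adding identity: eigenvalues become -1+1, 2+1
- Scaling: eigenvalues become -2, 4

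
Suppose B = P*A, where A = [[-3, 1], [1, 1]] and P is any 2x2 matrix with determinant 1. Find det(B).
-4

By the multiplicative property of determinants, det(B) = det(P*A) = det(P) * det(A) = det(A),
so the determinant is invariant under multiplication by any determinant-1 matrix; we just need det(A).

det(A) = (-3)(1) - (1)(1) = -3 - 1 = -4

Therefore det(B) = 1 * (-4) = -4.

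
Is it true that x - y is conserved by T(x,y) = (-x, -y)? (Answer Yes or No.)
No

Substitute T(x,y) = (-x, -y) into the expression and compare with the original.

Original: x - y
After applying T: (-x) - (-y) = -x + y

This differs from the original x - y (difference: -2x + 2y), so the expression is NOT invariant.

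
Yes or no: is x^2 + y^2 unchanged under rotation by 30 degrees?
Yes

Applying rotation by 30 degrees: x' = x*cos(30 degrees) - y*sin(30 degrees) = sqrt(3)x/2 - y/2, y' = x*sin(30 degrees) + y*cos(30 degrees) = x/2 + sqrt(3)y/2

Substituting into x^2 + y^2:
(sqrt(3)x/2 - y/2)^2 + (x/2 + sqrt(3)y/2)^2
= x^2 + y^2

This equals the original expression x^2 + y^2, so it IS invariant.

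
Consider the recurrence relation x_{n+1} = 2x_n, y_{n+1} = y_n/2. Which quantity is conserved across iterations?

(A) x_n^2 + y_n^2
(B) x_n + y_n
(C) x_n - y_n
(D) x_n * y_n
D

For the recurrence x_{n+1} = 2x_n, y_{n+1} = y_n/2:

x_{n+1} * y_{n+1} = (2x_n) * (y_n/2) = x_n * y_n
The product is conserved.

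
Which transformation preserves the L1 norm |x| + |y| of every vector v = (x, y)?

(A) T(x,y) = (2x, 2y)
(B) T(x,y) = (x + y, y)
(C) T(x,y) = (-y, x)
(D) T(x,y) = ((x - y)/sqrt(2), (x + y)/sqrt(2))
C

A transformation preserves a norm if ||T(v)|| = ||v|| for every v; a single vector where the norm changes rules an option out.

(A) T(x,y) = (2x, 2y): v = (1, 0) has norm |1| + |0| = 1, but T(v) = (2, 0) has norm 2 -- not preserved.
(B) T(x,y) = (x + y, y): v = (0, 1) has norm |0| + |1| = 1, but T(v) = (1, 1) has norm 2 -- not preserved.
(C) T(x,y) = (-y, x): preserves the norm -- it only permutes the coordinates and/or flips signs, which leaves |x| + |y| unchanged.
(D) T(x,y) = ((x - y)/sqrt(2), (x + y)/sqrt(2)): v = (1, 0) has norm |1| + |0| = 1, but T(v) = (sqrt(2)/2, sqrt(2)/2) has norm sqrt(2) -- not preserved.

Therefore the answer is (C).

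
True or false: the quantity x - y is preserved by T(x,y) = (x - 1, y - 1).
True

Substitute T(x,y) = (x - 1, y - 1) into the expression and compare with the original.

Original: x - y
After applying T: (x - 1) - (y - 1) = x - y

This is identical to the original x - y, so the expression is invariant.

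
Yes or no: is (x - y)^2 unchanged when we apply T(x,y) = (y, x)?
Yes

Substitute T(x,y) = (y, x) into the expression and compare with the original.

Original: (x - y)^2
After applying T: ((y) - (x))^2 = x^2 - 2xy + y^2

This is identical to the original (x - y)^2, so the expression is invariant.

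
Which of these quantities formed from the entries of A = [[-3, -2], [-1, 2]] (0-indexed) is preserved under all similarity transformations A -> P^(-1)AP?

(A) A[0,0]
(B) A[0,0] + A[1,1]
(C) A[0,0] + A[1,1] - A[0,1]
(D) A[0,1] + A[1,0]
B

A[0,0] + A[1,1] is the trace of A. By the cyclic property of the trace, tr(P^(-1)AP) = tr(APP^(-1)) = tr(A), so it is the same for every matrix similar to A.

The other combinations are not similarity invariants. For example, take P = [[1, 2], [0, 1]] (det P = 1), so P^(-1) = [[1, -2], [0, 1]] and
B = P^(-1)AP = [[-1, -8], [-1, 0]].
Evaluating each option on A and on B:
(A) A[0,0]: -3 for A, -1 for B -> changes
(B) A[0,0] + A[1,1]: -1 for A, -1 for B -> unchanged
(C) A[0,0] + A[1,1] - A[0,1]: 1 for A, 7 for B -> changes
(D) A[0,1] + A[1,0]: -3 for A, -9 for B -> changes

Only (B) A[0,0] + A[1,1] = -1 survives (and it does so for every P, not just this one), so it is the invariant.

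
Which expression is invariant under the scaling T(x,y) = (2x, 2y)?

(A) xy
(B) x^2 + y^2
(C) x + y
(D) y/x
D

Under the uniform scaling T(x,y) = (2x, 2y):
Substitute the transformed coordinates into each option and compare with the original:
(A) xy  ->  (2x)(2y) = 4xy   [differs from xy: not invariant]
(B) x^2 + y^2  ->  (2x)^2 + (2y)^2 = 4x^2 + 4y^2   [differs from x^2 + y^2: not invariant]
(C) x + y  ->  (2x) + (2y) = 2x + 2y   [differs from x + y: not invariant]
(D) y/x  ->  (2y)/(2x) = y/x   [equals y/x: invariant]

Only option (D), y/x, is unchanged by the transformation.
The common factor 2 cancels in a ratio of coordinates, while sums, products and sums of squares pick up factors of 2 or 4.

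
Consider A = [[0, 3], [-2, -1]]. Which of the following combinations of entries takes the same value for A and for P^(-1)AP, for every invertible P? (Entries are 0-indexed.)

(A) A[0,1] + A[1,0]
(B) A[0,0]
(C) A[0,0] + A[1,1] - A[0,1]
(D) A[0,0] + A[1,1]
D

A[0,0] + A[1,1] is the trace of A. By the cyclic property of the trace, tr(P^(-1)AP) = tr(APP^(-1)) = tr(A), so it is the same for every matrix similar to A.

The other combinations are not similarity invariants. For example, take P = [[1, 1], [1, 2]] (det P = 1), so P^(-1) = [[2, -1], [-1, 1]] and
B = P^(-1)AP = [[9, 16], [-6, -10]].
Evaluating each option on A and on B:
(A) A[0,1] + A[1,0]: 1 for A, 10 for B -> changes
(B) A[0,0]: 0 for A, 9 for B -> changes
(C) A[0,0] + A[1,1] - A[0,1]: -4 for A, -17 for B -> changes
(D) A[0,0] + A[1,1]: -1 for A, -1 for B -> unchanged

Only (D) A[0,0] + A[1,1] = -1 survives (and it does so for every P, not just this one), so it is the invariant.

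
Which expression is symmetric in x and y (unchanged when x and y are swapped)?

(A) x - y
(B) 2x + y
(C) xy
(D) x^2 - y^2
C

A symmetric expression is unchanged when the variables are permuted; here the transformation to test is the swap (x, y) -> (y, x).
Substitute the transformed coordinates into each option and compare with the original:
(A) x - y  ->  (y) - (x) = -x + y   [differs from x - y: not invariant]
(B) 2x + y  ->  2(y) + (x) = x + 2y   [differs from 2x + y: not invariant]
(C) xy  ->  (y)(x) = xy   [equals xy: invariant]
(D) x^2 - y^2  ->  (y)^2 - (x)^2 = -x^2 + y^2   [differs from x^2 - y^2: not invariant]

Only option (C), xy, is unchanged by the transformation.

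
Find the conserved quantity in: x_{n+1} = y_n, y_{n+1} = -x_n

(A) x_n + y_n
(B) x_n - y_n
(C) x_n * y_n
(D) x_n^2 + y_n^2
D

For the recurrence x_{n+1} = y_n, y_{n+1} = -x_n:

x_{n+1}^2 + y_{n+1}^2 = y_n^2 + (-x_n)^2 = x_n^2 + y_n^2
The sum of squares is conserved (like energy in a harmonic oscillator).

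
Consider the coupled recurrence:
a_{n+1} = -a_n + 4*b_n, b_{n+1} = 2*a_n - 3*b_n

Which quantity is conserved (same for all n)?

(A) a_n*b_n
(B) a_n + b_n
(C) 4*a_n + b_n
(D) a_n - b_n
B

Replace a_n by a_{n+1} = -a_n + 4*b_n and b_n by b_{n+1} = 2*a_n - 3*b_n in each option and simplify:
(A) a_n*b_n  ->  (-a_n + 4*b_n)*(2*a_n - 3*b_n) = -2*a_n^2 + 11*a_n*b_n - 12*b_n^2   [not conserved]
(B) a_n + b_n  ->  (-a_n + 4*b_n) + (2*a_n - 3*b_n) = a_n + b_n   [conserved]
(C) 4*a_n + b_n  ->  4*(-a_n + 4*b_n) + (2*a_n - 3*b_n) = -2*a_n + 13*b_n   [not conserved]
(D) a_n - b_n  ->  (-a_n + 4*b_n) - (2*a_n - 3*b_n) = -3*a_n + 7*b_n   [not conserved]

Only (B) a_n + b_n returns to itself after one step, so it is the conserved quantity.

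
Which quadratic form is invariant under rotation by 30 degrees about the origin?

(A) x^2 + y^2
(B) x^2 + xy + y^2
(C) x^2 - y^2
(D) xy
A

Rotation by 30 degrees sends (x, y) to (sqrt(3)x/2 - y/2, x/2 + sqrt(3)y/2).
Substitute the transformed coordinates into each option and compare with the original:
(A) x^2 + y^2  ->  (sqrt(3)x/2 - y/2)^2 + (x/2 + sqrt(3)y/2)^2 = x^2 + y^2   [equals x^2 + y^2: invariant]
(B) x^2 + xy + y^2  ->  (sqrt(3)x/2 - y/2)^2 + (sqrt(3)x/2 - y/2)(x/2 + sqrt(3)y/2) + (x/2 + sqrt(3)y/2)^2 = sqrt(3)x^2/4 + x^2 + xy/2 - sqrt(3)y^2/4 + y^2   [differs from x^2 + xy + y^2: not invariant]
(C) x^2 - y^2  ->  (sqrt(3)x/2 - y/2)^2 - (x/2 + sqrt(3)y/2)^2 = x^2/2 - sqrt(3)xy - y^2/2   [differs from x^2 - y^2: not invariant]
(D) xy  ->  (sqrt(3)x/2 - y/2)(x/2 + sqrt(3)y/2) = sqrt(3)x^2/4 + xy/2 - sqrt(3)y^2/4   [differs from xy: not invariant]

Only option (A), x^2 + y^2, is unchanged by the transformation.
x^2 + y^2 is the squared distance from the origin, which rotations preserve.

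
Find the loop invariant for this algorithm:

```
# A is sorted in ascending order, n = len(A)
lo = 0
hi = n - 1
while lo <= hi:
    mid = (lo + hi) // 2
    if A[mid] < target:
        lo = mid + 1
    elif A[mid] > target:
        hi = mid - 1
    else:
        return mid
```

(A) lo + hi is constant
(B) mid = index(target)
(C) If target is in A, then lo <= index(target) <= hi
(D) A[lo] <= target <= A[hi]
C

A loop invariant must hold before the first iteration and be re-established by every execution of the body.

(C) If target is in A, then lo <= index(target) <= hi: Before the loop [lo, hi] = [0, n-1] covers every index. When A[mid] < target, sortedness puts target strictly to the right of mid, so setting lo = mid + 1 keeps index(target) in [lo, hi]; symmetrically for hi = mid - 1. Hence 'if target is in A then lo <= index(target) <= hi' holds after every iteration, and when lo > hi it proves target is absent.

The other options fail:
(A) lo + hi is constant: each iteration moves exactly one of lo, hi, so lo + hi changes (e.g. 0 + (n-1) becomes (mid+1) + (n-1)).
(B) mid = index(target): mid is just the current probe; it equals index(target) only on the iteration that returns.
(D) A[lo] <= target <= A[hi]: fails when target is not in A (e.g. target < A[0] already violates it before the loop), so it is not maintained in general.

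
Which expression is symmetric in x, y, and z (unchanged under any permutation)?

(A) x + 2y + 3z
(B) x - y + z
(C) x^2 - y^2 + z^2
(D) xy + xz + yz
D

A symmetric expression is unchanged when the variables are permuted; here the transformation to test is the swap (x, y) -> (y, x).
A symmetric expression must survive every permutation; the single swap x <-> y already eliminates the distractors, and the keyed expression is also unchanged by x <-> z and y <-> z (each variable enters it in exactly the same way).
Substitute the transformed coordinates into each option and compare with the original:
(A) x + 2y + 3z  ->  (y) + 2(x) + 3z = 2x + y + 3z   [differs from x + 2y + 3z: not invariant]
(B) x - y + z  ->  (y) - (x) + z = -x + y + z   [differs from x - y + z: not invariant]
(C) x^2 - y^2 + z^2  ->  (y)^2 - (x)^2 + z^2 = -x^2 + y^2 + z^2   [differs from x^2 - y^2 + z^2: not invariant]
(D) xy + xz + yz  ->  (y)(x) + (y)z + (x)z = xy + xz + yz   [equals xy + xz + yz: invariant]

Only option (D), xy + xz + yz, is unchanged by the transformation.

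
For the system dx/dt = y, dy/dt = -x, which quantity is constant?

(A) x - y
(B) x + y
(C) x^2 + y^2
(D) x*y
C

A first integral I satisfies dI/dt = 0 along every solution. Differentiate each option and use the equation of motion:
(A) d/dt[x - y] = y - (-x) = x + y, not identically 0
(B) d/dt[x + y] = y + (-x) = y - x, not identically 0
(C) d/dt[x^2 + y^2] = 2x*dx/dt + 2y*dy/dt = 2x*y + 2y*(-x) = 0
(D) d/dt[x*y] = (dx/dt)y + x(dy/dt) = y^2 - x^2, not identically 0

Only (C) has zero time-derivative. So x^2 + y^2 (the squared radius; trajectories are circles) is the conserved quantity.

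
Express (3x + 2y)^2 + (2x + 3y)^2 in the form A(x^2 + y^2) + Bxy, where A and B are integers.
13(x^2 + y^2) + 24xy

Expanding: (3x + 2y)^2 = 9x^2 + 12xy + 4y^2
(2x + 3y)^2 = 4x^2 + 12xy + 9y^2
Sum = (9+4)(x^2+y^2) + 24xy = 13(x^2 + y^2) + 24xy
This is symmetric in x and y.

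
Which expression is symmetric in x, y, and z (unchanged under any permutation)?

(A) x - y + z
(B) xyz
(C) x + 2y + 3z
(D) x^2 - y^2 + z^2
B

A symmetric expression is unchanged when the variables are permuted; here the transformation to test is the swap (x, y) -> (y, x).
A symmetric expression must survive every permutation; the single swap x <-> y already eliminates the distractors, and the keyed expression is also unchanged by x <-> z and y <-> z (each variable enters it in exactly the same way).
Substitute the transformed coordinates into each option and compare with the original:
(A) x - y + z  ->  (y) - (x) + z = -x + y + z   [differs from x - y + z: not invariant]
(B) xyz  ->  (y)(x)z = xyz   [equals xyz: invariant]
(C) x + 2y + 3z  ->  (y) + 2(x) + 3z = 2x + y + 3z   [differs from x + 2y + 3z: not invariant]
(D) x^2 - y^2 + z^2  ->  (y)^2 - (x)^2 + z^2 = -x^2 + y^2 + z^2   [differs from x^2 - y^2 + z^2: not invariant]

Only option (B), xyz, is unchanged by the transformation.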